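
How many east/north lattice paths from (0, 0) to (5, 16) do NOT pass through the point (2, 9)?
Number of paths = 13749

Total paths from (0, 0) to (5, 16): C(21, 5) = 20349. Paths through (2, 9): (paths (0, 0) → (2, 9)) × (paths (2, 9) → (5, 16)) = C(11, 2) · C(10, 3) = 55 · 120 = 6600. Avoidance count = 20349 − 6600 = 13749.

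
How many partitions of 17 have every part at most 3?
p(17, parts ≤ 3) = 33

Use the recurrence p(n, m) = p(n, m−1) + p(n−m, m): either the largest part is < m (count p(n, m−1)) or the largest part is exactly m (remove one copy of m, count p(n−m, m)). With p(0, ·) = 1 this gives p(17, parts ≤ 3) = 33. (By conjugating Young diagrams, this also counts partitions of 17 into at most 3 parts.)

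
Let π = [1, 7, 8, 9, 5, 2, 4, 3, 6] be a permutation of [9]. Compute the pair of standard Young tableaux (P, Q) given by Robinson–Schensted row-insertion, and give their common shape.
P = [1, 2, 3, 6] / [4, 8, 9] / [5] / [7];  Q = [1, 2, 3, 4] / [5, 7, 9] / [6] / [8];  common shape = (4, 3, 1, 1)

Row-insert the values π_1, π_2, … into P one at a time, bumping the leftmost entry strictly greater than the inserted value down to the next row. The recording tableau Q records, in position (i, j), the step at which that cell was added to P.
  Insert 1 (step 1): P = [1];  Q = [1]
  Insert 7 (step 2): P = [1, 7];  Q = [1, 2]
  Insert 8 (step 3): P = [1, 7, 8];  Q = [1, 2, 3]
  Insert 9 (step 4): P = [1, 7, 8, 9];  Q = [1, 2, 3, 4]
  Insert 5 (step 5): P = [1, 5, 8, 9] / [7];  Q = [1, 2, 3, 4] / [5]
  Insert 2 (step 6): P = [1, 2, 8, 9] / [5] / [7];  Q = [1, 2, 3, 4] / [5] / [6]
  Insert 4 (step 7): P = [1, 2, 4, 9] / [5, 8] / [7];  Q = [1, 2, 3, 4] / [5, 7] / [6]
  Insert 3 (step 8): P = [1, 2, 3, 9] / [4, 8] / [5] / [7];  Q = [1, 2, 3, 4] / [5, 7] / [6] / [8]
  Insert 6 (step 9): P = [1, 2, 3, 6] / [4, 8, 9] / [5] / [7];  Q = [1, 2, 3, 4] / [5, 7, 9] / [6] / [8]
Final shape: (4, 3, 1, 1).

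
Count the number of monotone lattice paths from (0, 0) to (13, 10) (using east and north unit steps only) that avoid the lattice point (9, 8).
Number of paths = 779416

Total paths from (0, 0) to (13, 10): C(23, 13) = 1144066. Paths through (9, 8): (paths (0, 0) → (9, 8)) × (paths (9, 8) → (13, 10)) = C(17, 9) · C(6, 4) = 24310 · 15 = 364650. Avoidance count = 1144066 − 364650 = 779416.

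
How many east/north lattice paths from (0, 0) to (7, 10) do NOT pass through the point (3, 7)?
Number of paths = 15248

Total paths from (0, 0) to (7, 10): C(17, 7) = 19448. Paths through (3, 7): (paths (0, 0) → (3, 7)) × (paths (3, 7) → (7, 10)) = C(10, 3) · C(7, 4) = 120 · 35 = 4200. Avoidance count = 19448 − 4200 = 15248.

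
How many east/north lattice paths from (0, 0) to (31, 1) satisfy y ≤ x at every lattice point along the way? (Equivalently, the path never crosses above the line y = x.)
Number of paths = 31

By the reflection principle (André's argument), the number of monotone paths to (31, 1) with n ≤ m that never go above y = x is C(32, 31) − C(32, 32) = 32 − 1 = 31.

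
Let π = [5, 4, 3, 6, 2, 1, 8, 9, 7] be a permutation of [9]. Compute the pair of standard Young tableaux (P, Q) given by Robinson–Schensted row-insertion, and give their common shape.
P = [1, 6, 7, 9] / [2, 8] / [3] / [4] / [5];  Q = [1, 4, 7, 8] / [2, 9] / [3] / [5] / [6];  common shape = (4, 2, 1, 1, 1)

Row-insert the values π_1, π_2, … into P one at a time, bumping the leftmost entry strictly greater than the inserted value down to the next row. The recording tableau Q records, in position (i, j), the step at which that cell was added to P.
  Insert 5 (step 1): P = [5];  Q = [1]
  Insert 4 (step 2): P = [4] / [5];  Q = [1] / [2]
  Insert 3 (step 3): P = [3] / [4] / [5];  Q = [1] / [2] / [3]
  Insert 6 (step 4): P = [3, 6] / [4] / [5];  Q = [1, 4] / [2] / [3]
  Insert 2 (step 5): P = [2, 6] / [3] / [4] / [5];  Q = [1, 4] / [2] / [3] / [5]
  Insert 1 (step 6): P = [1, 6] / [2] / [3] / [4] / [5];  Q = [1, 4] / [2] / [3] / [5] / [6]
  Insert 8 (step 7): P = [1, 6, 8] / [2] / [3] / [4] / [5];  Q = [1, 4, 7] / [2] / [3] / [5] / [6]
  Insert 9 (step 8): P = [1, 6, 8, 9] / [2] / [3] / [4] / [5];  Q = [1, 4, 7, 8] / [2] / [3] / [5] / [6]
  Insert 7 (step 9): P = [1, 6, 7, 9] / [2, 8] / [3] / [4] / [5];  Q = [1, 4, 7, 8] / [2, 9] / [3] / [5] / [6]
Final shape: (4, 2, 1, 1, 1).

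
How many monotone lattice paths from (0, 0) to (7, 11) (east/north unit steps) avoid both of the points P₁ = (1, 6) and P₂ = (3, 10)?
Number of paths = 27685

Inclusion–exclusion. Total paths: C(18, 7) = 31824. Through P₁: C(7, 1)·C(11, 6) = 3234. Through P₂: C(13, 3)·C(5, 4) = 1430. Since P₁ is strictly southwest of P₂, a monotone path through both must visit P₁ then P₂; paths through both = C(7, 1)·C(6, 2)·C(5, 4) = 525. Avoid both = 31824 − 3234 − 1430 + 525 = 27685.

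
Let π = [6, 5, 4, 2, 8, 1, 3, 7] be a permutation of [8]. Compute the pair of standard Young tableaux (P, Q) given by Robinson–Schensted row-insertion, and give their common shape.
P = [1, 3, 7] / [2, 8] / [4] / [5] / [6];  Q = [1, 5, 8] / [2, 7] / [3] / [4] / [6];  common shape = (3, 2, 1, 1, 1)

Row-insert the values π_1, π_2, … into P one at a time, bumping the leftmost entry strictly greater than the inserted value down to the next row. The recording tableau Q records, in position (i, j), the step at which that cell was added to P.
  Insert 6 (step 1): P = [6];  Q = [1]
  Insert 5 (step 2): P = [5] / [6];  Q = [1] / [2]
  Insert 4 (step 3): P = [4] / [5] / [6];  Q = [1] / [2] / [3]
  Insert 2 (step 4): P = [2] / [4] / [5] / [6];  Q = [1] / [2] / [3] / [4]
  Insert 8 (step 5): P = [2, 8] / [4] / [5] / [6];  Q = [1, 5] / [2] / [3] / [4]
  Insert 1 (step 6): P = [1, 8] / [2] / [4] / [5] / [6];  Q = [1, 5] / [2] / [3] / [4] / [6]
  Insert 3 (step 7): P = [1, 3] / [2, 8] / [4] / [5] / [6];  Q = [1, 5] / [2, 7] / [3] / [4] / [6]
  Insert 7 (step 8): P = [1, 3, 7] / [2, 8] / [4] / [5] / [6];  Q = [1, 5, 8] / [2, 7] / [3] / [4] / [6]
Final shape: (3, 2, 1, 1, 1).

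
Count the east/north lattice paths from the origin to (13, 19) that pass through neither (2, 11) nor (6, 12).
Number of paths = 279105036

Inclusion–exclusion. Total paths: C(32, 13) = 347373600. Through P₁: C(13, 2)·C(19, 11) = 5895396. Through P₂: C(18, 6)·C(14, 7) = 63711648. Since P₁ is strictly southwest of P₂, a monotone path through both must visit P₁ then P₂; paths through both = C(13, 2)·C(5, 4)·C(14, 7) = 1338480. Avoid both = 347373600 − 5895396 − 63711648 + 1338480 = 279105036.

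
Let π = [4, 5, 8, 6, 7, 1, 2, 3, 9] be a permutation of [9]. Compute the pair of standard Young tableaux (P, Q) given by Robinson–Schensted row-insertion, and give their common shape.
P = [1, 2, 3, 7, 9] / [4, 5, 6] / [8];  Q = [1, 2, 3, 5, 9] / [4, 7, 8] / [6];  common shape = (5, 3, 1)

Row-insert the values π_1, π_2, … into P one at a time, bumping the leftmost entry strictly greater than the inserted value down to the next row. The recording tableau Q records, in position (i, j), the step at which that cell was added to P.
  Insert 4 (step 1): P = [4];  Q = [1]
  Insert 5 (step 2): P = [4, 5];  Q = [1, 2]
  Insert 8 (step 3): P = [4, 5, 8];  Q = [1, 2, 3]
  Insert 6 (step 4): P = [4, 5, 6] / [8];  Q = [1, 2, 3] / [4]
  Insert 7 (step 5): P = [4, 5, 6, 7] / [8];  Q = [1, 2, 3, 5] / [4]
  Insert 1 (step 6): P = [1, 5, 6, 7] / [4] / [8];  Q = [1, 2, 3, 5] / [4] / [6]
  Insert 2 (step 7): P = [1, 2, 6, 7] / [4, 5] / [8];  Q = [1, 2, 3, 5] / [4, 7] / [6]
  Insert 3 (step 8): P = [1, 2, 3, 7] / [4, 5, 6] / [8];  Q = [1, 2, 3, 5] / [4, 7, 8] / [6]
  Insert 9 (step 9): P = [1, 2, 3, 7, 9] / [4, 5, 6] / [8];  Q = [1, 2, 3, 5, 9] / [4, 7, 8] / [6]
Final shape: (5, 3, 1).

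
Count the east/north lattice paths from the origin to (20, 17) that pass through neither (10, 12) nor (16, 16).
Number of paths = 11637067122

Inclusion–exclusion. Total paths: C(37, 20) = 15905368710. Through P₁: C(22, 10)·C(15, 10) = 1941877938. Through P₂: C(32, 16)·C(5, 4) = 3005401950. Since P₁ is strictly southwest of P₂, a monotone path through both must visit P₁ then P₂; paths through both = C(22, 10)·C(10, 6)·C(5, 4) = 678978300. Avoid both = 15905368710 − 1941877938 − 3005401950 + 678978300 = 11637067122.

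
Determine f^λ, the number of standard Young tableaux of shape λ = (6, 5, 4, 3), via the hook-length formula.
# SYT of shape (6, 5, 4, 3) = 3734016

Hook-length formula: f^λ = n! / Π hook(c), product over all cells c of the Young diagram. For λ = (6, 5, 4, 3), n = 18 boxes. Hook lengths by row (left-to-right, top-to-bottom): [9, 8, 7, 5, 3, 1]; [7, 6, 5, 3, 1]; [5, 4, 3, 1]; [3, 2, 1]. Product of hooks = 1714608000. So f^λ = 18! / 1714608000 = 6402373705728000 / 1714608000 = 3734016.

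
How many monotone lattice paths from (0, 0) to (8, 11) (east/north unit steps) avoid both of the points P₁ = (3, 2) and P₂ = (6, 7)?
Number of paths = 38222

Inclusion–exclusion. Total paths: C(19, 8) = 75582. Through P₁: C(5, 3)·C(14, 5) = 20020. Through P₂: C(13, 6)·C(6, 2) = 25740. Since P₁ is strictly southwest of P₂, a monotone path through both must visit P₁ then P₂; paths through both = C(5, 3)·C(8, 3)·C(6, 2) = 8400. Avoid both = 75582 − 20020 − 25740 + 8400 = 38222.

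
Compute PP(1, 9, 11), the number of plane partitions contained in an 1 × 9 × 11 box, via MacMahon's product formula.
PP(1, 9, 11) = 167960

Evaluate the triple product over i = 1..1, j = 1..9, k = 1..11. The factors are (2/1) · (3/2) · (4/3) · (5/4) · (6/5) · (7/6) · (8/7) · (9/8) · … (99 factors total). The numerators and denominators telescope so the product is an integer; carrying out the multiplication exactly gives PP(1, 9, 11) = 167960.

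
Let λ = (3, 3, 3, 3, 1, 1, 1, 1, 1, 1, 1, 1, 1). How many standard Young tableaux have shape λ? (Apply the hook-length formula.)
# SYT of shape (3, 3, 3, 3, 1, 1, 1, 1, 1, 1, 1, 1, 1) = 1492260

Hook-length formula: f^λ = n! / Π hook(c), product over all cells c of the Young diagram. For λ = (3, 3, 3, 3, 1, 1, 1, 1, 1, 1, 1, 1, 1), n = 21 boxes. Hook lengths by row (left-to-right, top-to-bottom): [15, 5, 4]; [14, 4, 3]; [13, 3, 2]; [12, 2, 1]; [9]; [8]; [7]; [6]; [5]; [4]; [3]; [2]; [1]. Product of hooks = 34237292544000. So f^λ = 21! / 34237292544000 = 51090942171709440000 / 34237292544000 = 1492260.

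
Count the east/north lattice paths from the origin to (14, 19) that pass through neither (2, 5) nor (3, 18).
Number of paths = 615985068

Inclusion–exclusion. Total paths: C(33, 14) = 818809200. Through P₁: C(7, 2)·C(26, 12) = 202811700. Through P₂: C(21, 3)·C(12, 11) = 15960. Since P₁ is strictly southwest of P₂, a monotone path through both must visit P₁ then P₂; paths through both = C(7, 2)·C(14, 1)·C(12, 11) = 3528. Avoid both = 818809200 − 202811700 − 15960 + 3528 = 615985068.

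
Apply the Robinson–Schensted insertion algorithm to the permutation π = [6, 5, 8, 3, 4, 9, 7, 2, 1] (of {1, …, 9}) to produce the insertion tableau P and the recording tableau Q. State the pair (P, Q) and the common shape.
P = [1, 4, 7] / [2, 8, 9] / [3] / [5] / [6];  Q = [1, 3, 6] / [2, 5, 7] / [4] / [8] / [9];  common shape = (3, 3, 1, 1, 1)

Row-insert the values π_1, π_2, … into P one at a time, bumping the leftmost entry strictly greater than the inserted value down to the next row. The recording tableau Q records, in position (i, j), the step at which that cell was added to P.
  Insert 6 (step 1): P = [6];  Q = [1]
  Insert 5 (step 2): P = [5] / [6];  Q = [1] / [2]
  Insert 8 (step 3): P = [5, 8] / [6];  Q = [1, 3] / [2]
  Insert 3 (step 4): P = [3, 8] / [5] / [6];  Q = [1, 3] / [2] / [4]
  Insert 4 (step 5): P = [3, 4] / [5, 8] / [6];  Q = [1, 3] / [2, 5] / [4]
  Insert 9 (step 6): P = [3, 4, 9] / [5, 8] / [6];  Q = [1, 3, 6] / [2, 5] / [4]
  Insert 7 (step 7): P = [3, 4, 7] / [5, 8, 9] / [6];  Q = [1, 3, 6] / [2, 5, 7] / [4]
  Insert 2 (step 8): P = [2, 4, 7] / [3, 8, 9] / [5] / [6];  Q = [1, 3, 6] / [2, 5, 7] / [4] / [8]
  Insert 1 (step 9): P = [1, 4, 7] / [2, 8, 9] / [3] / [5] / [6];  Q = [1, 3, 6] / [2, 5, 7] / [4] / [8] / [9]
Final shape: (3, 3, 1, 1, 1).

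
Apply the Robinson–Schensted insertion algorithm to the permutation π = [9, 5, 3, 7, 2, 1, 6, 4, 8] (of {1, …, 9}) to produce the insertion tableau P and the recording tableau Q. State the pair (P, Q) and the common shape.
P = [1, 4, 8] / [2, 6] / [3, 7] / [5] / [9];  Q = [1, 4, 9] / [2, 7] / [3, 8] / [5] / [6];  common shape = (3, 2, 2, 1, 1)

Row-insert the values π_1, π_2, … into P one at a time, bumping the leftmost entry strictly greater than the inserted value down to the next row. The recording tableau Q records, in position (i, j), the step at which that cell was added to P.
  Insert 9 (step 1): P = [9];  Q = [1]
  Insert 5 (step 2): P = [5] / [9];  Q = [1] / [2]
  Insert 3 (step 3): P = [3] / [5] / [9];  Q = [1] / [2] / [3]
  Insert 7 (step 4): P = [3, 7] / [5] / [9];  Q = [1, 4] / [2] / [3]
  Insert 2 (step 5): P = [2, 7] / [3] / [5] / [9];  Q = [1, 4] / [2] / [3] / [5]
  Insert 1 (step 6): P = [1, 7] / [2] / [3] / [5] / [9];  Q = [1, 4] / [2] / [3] / [5] / [6]
  Insert 6 (step 7): P = [1, 6] / [2, 7] / [3] / [5] / [9];  Q = [1, 4] / [2, 7] / [3] / [5] / [6]
  Insert 4 (step 8): P = [1, 4] / [2, 6] / [3, 7] / [5] / [9];  Q = [1, 4] / [2, 7] / [3, 8] / [5] / [6]
  Insert 8 (step 9): P = [1, 4, 8] / [2, 6] / [3, 7] / [5] / [9];  Q = [1, 4, 9] / [2, 7] / [3, 8] / [5] / [6]
Final shape: (3, 2, 2, 1, 1).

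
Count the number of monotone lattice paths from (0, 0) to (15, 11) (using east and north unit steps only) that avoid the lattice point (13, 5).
Number of paths = 7486256

Total paths from (0, 0) to (15, 11): C(26, 15) = 7726160. Paths through (13, 5): (paths (0, 0) → (13, 5)) × (paths (13, 5) → (15, 11)) = C(18, 13) · C(8, 2) = 8568 · 28 = 239904. Avoidance count = 7726160 − 239904 = 7486256.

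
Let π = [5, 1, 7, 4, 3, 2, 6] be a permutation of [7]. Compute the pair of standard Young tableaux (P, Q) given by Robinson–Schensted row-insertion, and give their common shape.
P = [1, 2, 6] / [3, 7] / [4] / [5];  Q = [1, 3, 7] / [2, 4] / [5] / [6];  common shape = (3, 2, 1, 1)

Row-insert the values π_1, π_2, … into P one at a time, bumping the leftmost entry strictly greater than the inserted value down to the next row. The recording tableau Q records, in position (i, j), the step at which that cell was added to P.
  Insert 5 (step 1): P = [5];  Q = [1]
  Insert 1 (step 2): P = [1] / [5];  Q = [1] / [2]
  Insert 7 (step 3): P = [1, 7] / [5];  Q = [1, 3] / [2]
  Insert 4 (step 4): P = [1, 4] / [5, 7];  Q = [1, 3] / [2, 4]
  Insert 3 (step 5): P = [1, 3] / [4, 7] / [5];  Q = [1, 3] / [2, 4] / [5]
  Insert 2 (step 6): P = [1, 2] / [3, 7] / [4] / [5];  Q = [1, 3] / [2, 4] / [5] / [6]
  Insert 6 (step 7): P = [1, 2, 6] / [3, 7] / [4] / [5];  Q = [1, 3, 7] / [2, 4] / [5] / [6]
Final shape: (3, 2, 1, 1).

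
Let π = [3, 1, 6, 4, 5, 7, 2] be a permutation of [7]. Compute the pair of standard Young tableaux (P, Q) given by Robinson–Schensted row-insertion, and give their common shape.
P = [1, 2, 5, 7] / [3, 4] / [6];  Q = [1, 3, 5, 6] / [2, 4] / [7];  common shape = (4, 2, 1)

Row-insert the values π_1, π_2, … into P one at a time, bumping the leftmost entry strictly greater than the inserted value down to the next row. The recording tableau Q records, in position (i, j), the step at which that cell was added to P.
  Insert 3 (step 1): P = [3];  Q = [1]
  Insert 1 (step 2): P = [1] / [3];  Q = [1] / [2]
  Insert 6 (step 3): P = [1, 6] / [3];  Q = [1, 3] / [2]
  Insert 4 (step 4): P = [1, 4] / [3, 6];  Q = [1, 3] / [2, 4]
  Insert 5 (step 5): P = [1, 4, 5] / [3, 6];  Q = [1, 3, 5] / [2, 4]
  Insert 7 (step 6): P = [1, 4, 5, 7] / [3, 6];  Q = [1, 3, 5, 6] / [2, 4]
  Insert 2 (step 7): P = [1, 2, 5, 7] / [3, 4] / [6];  Q = [1, 3, 5, 6] / [2, 4] / [7]
Final shape: (4, 2, 1).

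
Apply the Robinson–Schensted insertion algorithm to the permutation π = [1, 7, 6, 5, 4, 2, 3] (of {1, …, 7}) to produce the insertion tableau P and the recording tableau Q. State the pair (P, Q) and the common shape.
P = [1, 2, 3] / [4] / [5] / [6] / [7];  Q = [1, 2, 7] / [3] / [4] / [5] / [6];  common shape = (3, 1, 1, 1, 1)

Row-insert the values π_1, π_2, … into P one at a time, bumping the leftmost entry strictly greater than the inserted value down to the next row. The recording tableau Q records, in position (i, j), the step at which that cell was added to P.
  Insert 1 (step 1): P = [1];  Q = [1]
  Insert 7 (step 2): P = [1, 7];  Q = [1, 2]
  Insert 6 (step 3): P = [1, 6] / [7];  Q = [1, 2] / [3]
  Insert 5 (step 4): P = [1, 5] / [6] / [7];  Q = [1, 2] / [3] / [4]
  Insert 4 (step 5): P = [1, 4] / [5] / [6] / [7];  Q = [1, 2] / [3] / [4] / [5]
  Insert 2 (step 6): P = [1, 2] / [4] / [5] / [6] / [7];  Q = [1, 2] / [3] / [4] / [5] / [6]
  Insert 3 (step 7): P = [1, 2, 3] / [4] / [5] / [6] / [7];  Q = [1, 2, 7] / [3] / [4] / [5] / [6]
Final shape: (3, 1, 1, 1, 1).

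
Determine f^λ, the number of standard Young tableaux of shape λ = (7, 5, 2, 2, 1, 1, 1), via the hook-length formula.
# SYT of shape (7, 5, 2, 2, 1, 1, 1) = 33426624

Hook-length formula: f^λ = n! / Π hook(c), product over all cells c of the Young diagram. For λ = (7, 5, 2, 2, 1, 1, 1), n = 19 boxes. Hook lengths by row (left-to-right, top-to-bottom): [13, 9, 6, 5, 4, 2, 1]; [10, 6, 3, 2, 1]; [6, 2]; [5, 1]; [3]; [2]; [1]. Product of hooks = 3639168000. So f^λ = 19! / 3639168000 = 121645100408832000 / 3639168000 = 33426624.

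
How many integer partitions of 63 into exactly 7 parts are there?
p(63, 7 parts) = 31275

Partitions of n into exactly k parts are in bijection with partitions of n − k into at most k parts (subtract 1 from each part). So p(63, exactly 7) = p(56, parts ≤ 7). Computing via the recurrence p(m, j) = p(m, j−1) + p(m−j, j) gives 31275.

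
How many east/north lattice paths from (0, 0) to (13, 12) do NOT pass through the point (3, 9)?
Number of paths = 5137380

Total paths from (0, 0) to (13, 12): C(25, 13) = 5200300. Paths through (3, 9): (paths (0, 0) → (3, 9)) × (paths (3, 9) → (13, 12)) = C(12, 3) · C(13, 10) = 220 · 286 = 62920. Avoidance count = 5200300 − 62920 = 5137380.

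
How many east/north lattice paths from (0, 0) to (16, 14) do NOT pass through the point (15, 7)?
Number of paths = 144058323

Total paths from (0, 0) to (16, 14): C(30, 16) = 145422675. Paths through (15, 7): (paths (0, 0) → (15, 7)) × (paths (15, 7) → (16, 14)) = C(22, 15) · C(8, 1) = 170544 · 8 = 1364352. Avoidance count = 145422675 − 1364352 = 144058323.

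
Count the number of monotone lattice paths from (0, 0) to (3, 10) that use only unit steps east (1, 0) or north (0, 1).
Number of paths = 286

A monotone lattice path from (0, 0) to (3, 10) consists of 3 east steps and 10 north steps in some order, so it is determined by which 3 of the 13 steps are east. The count is C(13, 3) = 286.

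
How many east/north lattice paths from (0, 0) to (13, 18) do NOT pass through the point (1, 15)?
Number of paths = 206245795

Total paths from (0, 0) to (13, 18): C(31, 13) = 206253075. Paths through (1, 15): (paths (0, 0) → (1, 15)) × (paths (1, 15) → (13, 18)) = C(16, 1) · C(15, 12) = 16 · 455 = 7280. Avoidance count = 206253075 − 7280 = 206245795.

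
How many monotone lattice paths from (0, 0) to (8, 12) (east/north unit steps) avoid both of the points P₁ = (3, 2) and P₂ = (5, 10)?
Number of paths = 70410

Inclusion–exclusion. Total paths: C(20, 8) = 125970. Through P₁: C(5, 3)·C(15, 5) = 30030. Through P₂: C(15, 5)·C(5, 3) = 30030. Since P₁ is strictly southwest of P₂, a monotone path through both must visit P₁ then P₂; paths through both = C(5, 3)·C(10, 2)·C(5, 3) = 4500. Avoid both = 125970 − 30030 − 30030 + 4500 = 70410.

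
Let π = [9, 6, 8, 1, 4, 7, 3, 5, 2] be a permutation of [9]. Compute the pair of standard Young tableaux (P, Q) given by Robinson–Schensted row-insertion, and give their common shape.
P = [1, 2, 5] / [3, 7] / [4, 8] / [6] / [9];  Q = [1, 3, 6] / [2, 5] / [4, 8] / [7] / [9];  common shape = (3, 2, 2, 1, 1)

Row-insert the values π_1, π_2, … into P one at a time, bumping the leftmost entry strictly greater than the inserted value down to the next row. The recording tableau Q records, in position (i, j), the step at which that cell was added to P.
  Insert 9 (step 1): P = [9];  Q = [1]
  Insert 6 (step 2): P = [6] / [9];  Q = [1] / [2]
  Insert 8 (step 3): P = [6, 8] / [9];  Q = [1, 3] / [2]
  Insert 1 (step 4): P = [1, 8] / [6] / [9];  Q = [1, 3] / [2] / [4]
  Insert 4 (step 5): P = [1, 4] / [6, 8] / [9];  Q = [1, 3] / [2, 5] / [4]
  Insert 7 (step 6): P = [1, 4, 7] / [6, 8] / [9];  Q = [1, 3, 6] / [2, 5] / [4]
  Insert 3 (step 7): P = [1, 3, 7] / [4, 8] / [6] / [9];  Q = [1, 3, 6] / [2, 5] / [4] / [7]
  Insert 5 (step 8): P = [1, 3, 5] / [4, 7] / [6, 8] / [9];  Q = [1, 3, 6] / [2, 5] / [4, 8] / [7]
  Insert 2 (step 9): P = [1, 2, 5] / [3, 7] / [4, 8] / [6] / [9];  Q = [1, 3, 6] / [2, 5] / [4, 8] / [7] / [9]
Final shape: (3, 2, 2, 1, 1).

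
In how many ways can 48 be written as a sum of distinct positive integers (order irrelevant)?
q(48) = 2910

A partition into distinct parts is a strictly decreasing sequence summing to n. The recurrence d(n, m) = d(n, m−1) + d(n−m, m−1) (use part m at most once) with q(n) = d(n, n) gives q(48) = 2910. (Euler's theorem: # distinct-part partitions = # odd-part partitions.)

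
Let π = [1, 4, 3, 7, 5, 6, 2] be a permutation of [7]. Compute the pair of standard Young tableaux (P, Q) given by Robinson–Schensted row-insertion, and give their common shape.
P = [1, 2, 5, 6] / [3, 7] / [4];  Q = [1, 2, 4, 6] / [3, 5] / [7];  common shape = (4, 2, 1)

Row-insert the values π_1, π_2, … into P one at a time, bumping the leftmost entry strictly greater than the inserted value down to the next row. The recording tableau Q records, in position (i, j), the step at which that cell was added to P.
  Insert 1 (step 1): P = [1];  Q = [1]
  Insert 4 (step 2): P = [1, 4];  Q = [1, 2]
  Insert 3 (step 3): P = [1, 3] / [4];  Q = [1, 2] / [3]
  Insert 7 (step 4): P = [1, 3, 7] / [4];  Q = [1, 2, 4] / [3]
  Insert 5 (step 5): P = [1, 3, 5] / [4, 7];  Q = [1, 2, 4] / [3, 5]
  Insert 6 (step 6): P = [1, 3, 5, 6] / [4, 7];  Q = [1, 2, 4, 6] / [3, 5]
  Insert 2 (step 7): P = [1, 2, 5, 6] / [3, 7] / [4];  Q = [1, 2, 4, 6] / [3, 5] / [7]
Final shape: (4, 2, 1).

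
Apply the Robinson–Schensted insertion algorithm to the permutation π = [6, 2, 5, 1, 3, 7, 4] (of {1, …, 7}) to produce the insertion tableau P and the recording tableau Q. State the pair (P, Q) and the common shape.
P = [1, 3, 4] / [2, 5, 7] / [6];  Q = [1, 3, 6] / [2, 5, 7] / [4];  common shape = (3, 3, 1)

Row-insert the values π_1, π_2, … into P one at a time, bumping the leftmost entry strictly greater than the inserted value down to the next row. The recording tableau Q records, in position (i, j), the step at which that cell was added to P.
  Insert 6 (step 1): P = [6];  Q = [1]
  Insert 2 (step 2): P = [2] / [6];  Q = [1] / [2]
  Insert 5 (step 3): P = [2, 5] / [6];  Q = [1, 3] / [2]
  Insert 1 (step 4): P = [1, 5] / [2] / [6];  Q = [1, 3] / [2] / [4]
  Insert 3 (step 5): P = [1, 3] / [2, 5] / [6];  Q = [1, 3] / [2, 5] / [4]
  Insert 7 (step 6): P = [1, 3, 7] / [2, 5] / [6];  Q = [1, 3, 6] / [2, 5] / [4]
  Insert 4 (step 7): P = [1, 3, 4] / [2, 5, 7] / [6];  Q = [1, 3, 6] / [2, 5, 7] / [4]
Final shape: (3, 3, 1).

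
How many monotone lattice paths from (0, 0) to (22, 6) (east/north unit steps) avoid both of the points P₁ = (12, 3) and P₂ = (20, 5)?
Number of paths = 148645

Inclusion–exclusion. Total paths: C(28, 22) = 376740. Through P₁: C(15, 12)·C(13, 10) = 130130. Through P₂: C(25, 20)·C(3, 2) = 159390. Since P₁ is strictly southwest of P₂, a monotone path through both must visit P₁ then P₂; paths through both = C(15, 12)·C(10, 8)·C(3, 2) = 61425. Avoid both = 376740 − 130130 − 159390 + 61425 = 148645.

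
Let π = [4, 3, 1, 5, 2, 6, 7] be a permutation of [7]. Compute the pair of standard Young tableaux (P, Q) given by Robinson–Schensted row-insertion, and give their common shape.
P = [1, 2, 6, 7] / [3, 5] / [4];  Q = [1, 4, 6, 7] / [2, 5] / [3];  common shape = (4, 2, 1)

Row-insert the values π_1, π_2, … into P one at a time, bumping the leftmost entry strictly greater than the inserted value down to the next row. The recording tableau Q records, in position (i, j), the step at which that cell was added to P.
  Insert 4 (step 1): P = [4];  Q = [1]
  Insert 3 (step 2): P = [3] / [4];  Q = [1] / [2]
  Insert 1 (step 3): P = [1] / [3] / [4];  Q = [1] / [2] / [3]
  Insert 5 (step 4): P = [1, 5] / [3] / [4];  Q = [1, 4] / [2] / [3]
  Insert 2 (step 5): P = [1, 2] / [3, 5] / [4];  Q = [1, 4] / [2, 5] / [3]
  Insert 6 (step 6): P = [1, 2, 6] / [3, 5] / [4];  Q = [1, 4, 6] / [2, 5] / [3]
  Insert 7 (step 7): P = [1, 2, 6, 7] / [3, 5] / [4];  Q = [1, 4, 6, 7] / [2, 5] / [3]
Final shape: (4, 2, 1).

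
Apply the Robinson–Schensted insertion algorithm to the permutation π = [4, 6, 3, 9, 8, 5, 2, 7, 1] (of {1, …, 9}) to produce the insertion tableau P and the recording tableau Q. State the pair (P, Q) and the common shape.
P = [1, 5, 7] / [2, 6, 8] / [3] / [4] / [9];  Q = [1, 2, 4] / [3, 5, 8] / [6] / [7] / [9];  common shape = (3, 3, 1, 1, 1)

Row-insert the values π_1, π_2, … into P one at a time, bumping the leftmost entry strictly greater than the inserted value down to the next row. The recording tableau Q records, in position (i, j), the step at which that cell was added to P.
  Insert 4 (step 1): P = [4];  Q = [1]
  Insert 6 (step 2): P = [4, 6];  Q = [1, 2]
  Insert 3 (step 3): P = [3, 6] / [4];  Q = [1, 2] / [3]
  Insert 9 (step 4): P = [3, 6, 9] / [4];  Q = [1, 2, 4] / [3]
  Insert 8 (step 5): P = [3, 6, 8] / [4, 9];  Q = [1, 2, 4] / [3, 5]
  Insert 5 (step 6): P = [3, 5, 8] / [4, 6] / [9];  Q = [1, 2, 4] / [3, 5] / [6]
  Insert 2 (step 7): P = [2, 5, 8] / [3, 6] / [4] / [9];  Q = [1, 2, 4] / [3, 5] / [6] / [7]
  Insert 7 (step 8): P = [2, 5, 7] / [3, 6, 8] / [4] / [9];  Q = [1, 2, 4] / [3, 5, 8] / [6] / [7]
  Insert 1 (step 9): P = [1, 5, 7] / [2, 6, 8] / [3] / [4] / [9];  Q = [1, 2, 4] / [3, 5, 8] / [6] / [7] / [9]
Final shape: (3, 3, 1, 1, 1).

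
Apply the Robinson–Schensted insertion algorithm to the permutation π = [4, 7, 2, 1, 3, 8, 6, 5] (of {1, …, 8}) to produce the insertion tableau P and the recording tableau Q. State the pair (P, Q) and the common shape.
P = [1, 3, 5] / [2, 6, 8] / [4, 7];  Q = [1, 2, 6] / [3, 5, 7] / [4, 8];  common shape = (3, 3, 2)

Row-insert the values π_1, π_2, … into P one at a time, bumping the leftmost entry strictly greater than the inserted value down to the next row. The recording tableau Q records, in position (i, j), the step at which that cell was added to P.
  Insert 4 (step 1): P = [4];  Q = [1]
  Insert 7 (step 2): P = [4, 7];  Q = [1, 2]
  Insert 2 (step 3): P = [2, 7] / [4];  Q = [1, 2] / [3]
  Insert 1 (step 4): P = [1, 7] / [2] / [4];  Q = [1, 2] / [3] / [4]
  Insert 3 (step 5): P = [1, 3] / [2, 7] / [4];  Q = [1, 2] / [3, 5] / [4]
  Insert 8 (step 6): P = [1, 3, 8] / [2, 7] / [4];  Q = [1, 2, 6] / [3, 5] / [4]
  Insert 6 (step 7): P = [1, 3, 6] / [2, 7, 8] / [4];  Q = [1, 2, 6] / [3, 5, 7] / [4]
  Insert 5 (step 8): P = [1, 3, 5] / [2, 6, 8] / [4, 7];  Q = [1, 2, 6] / [3, 5, 7] / [4, 8]
Final shape: (3, 3, 2).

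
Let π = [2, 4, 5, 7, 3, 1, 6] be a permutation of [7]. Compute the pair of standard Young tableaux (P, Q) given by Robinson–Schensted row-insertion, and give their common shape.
P = [1, 3, 5, 6] / [2, 7] / [4];  Q = [1, 2, 3, 4] / [5, 7] / [6];  common shape = (4, 2, 1)

Row-insert the values π_1, π_2, … into P one at a time, bumping the leftmost entry strictly greater than the inserted value down to the next row. The recording tableau Q records, in position (i, j), the step at which that cell was added to P.
  Insert 2 (step 1): P = [2];  Q = [1]
  Insert 4 (step 2): P = [2, 4];  Q = [1, 2]
  Insert 5 (step 3): P = [2, 4, 5];  Q = [1, 2, 3]
  Insert 7 (step 4): P = [2, 4, 5, 7];  Q = [1, 2, 3, 4]
  Insert 3 (step 5): P = [2, 3, 5, 7] / [4];  Q = [1, 2, 3, 4] / [5]
  Insert 1 (step 6): P = [1, 3, 5, 7] / [2] / [4];  Q = [1, 2, 3, 4] / [5] / [6]
  Insert 6 (step 7): P = [1, 3, 5, 6] / [2, 7] / [4];  Q = [1, 2, 3, 4] / [5, 7] / [6]
Final shape: (4, 2, 1).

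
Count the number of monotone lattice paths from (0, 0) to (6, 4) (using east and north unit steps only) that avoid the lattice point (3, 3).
Number of paths = 130

Total paths from (0, 0) to (6, 4): C(10, 6) = 210. Paths through (3, 3): (paths (0, 0) → (3, 3)) × (paths (3, 3) → (6, 4)) = C(6, 3) · C(4, 3) = 20 · 4 = 80. Avoidance count = 210 − 80 = 130.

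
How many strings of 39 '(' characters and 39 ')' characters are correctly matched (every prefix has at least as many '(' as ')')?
C_39 = 680425371729975800390

These balanced parentheses are counted by the Catalan number C_n = (1/(n + 1)) · C(2n, n). For n = 39: C_39 = (1/40) · C(78, 39) = 27217014869199032015600/40 = 680425371729975800390.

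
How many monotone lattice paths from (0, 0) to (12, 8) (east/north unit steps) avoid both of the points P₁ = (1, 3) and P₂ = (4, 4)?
Number of paths = 81768

Inclusion–exclusion. Total paths: C(20, 12) = 125970. Through P₁: C(4, 1)·C(16, 11) = 17472. Through P₂: C(8, 4)·C(12, 8) = 34650. Since P₁ is strictly southwest of P₂, a monotone path through both must visit P₁ then P₂; paths through both = C(4, 1)·C(4, 3)·C(12, 8) = 7920. Avoid both = 125970 − 17472 − 34650 + 7920 = 81768.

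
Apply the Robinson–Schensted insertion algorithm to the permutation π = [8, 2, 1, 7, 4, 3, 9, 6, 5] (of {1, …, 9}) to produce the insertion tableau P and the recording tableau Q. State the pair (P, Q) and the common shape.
P = [1, 3, 5] / [2, 4, 6] / [7, 9] / [8];  Q = [1, 4, 7] / [2, 5, 8] / [3, 9] / [6];  common shape = (3, 3, 2, 1)

Row-insert the values π_1, π_2, … into P one at a time, bumping the leftmost entry strictly greater than the inserted value down to the next row. The recording tableau Q records, in position (i, j), the step at which that cell was added to P.
  Insert 8 (step 1): P = [8];  Q = [1]
  Insert 2 (step 2): P = [2] / [8];  Q = [1] / [2]
  Insert 1 (step 3): P = [1] / [2] / [8];  Q = [1] / [2] / [3]
  Insert 7 (step 4): P = [1, 7] / [2] / [8];  Q = [1, 4] / [2] / [3]
  Insert 4 (step 5): P = [1, 4] / [2, 7] / [8];  Q = [1, 4] / [2, 5] / [3]
  Insert 3 (step 6): P = [1, 3] / [2, 4] / [7] / [8];  Q = [1, 4] / [2, 5] / [3] / [6]
  Insert 9 (step 7): P = [1, 3, 9] / [2, 4] / [7] / [8];  Q = [1, 4, 7] / [2, 5] / [3] / [6]
  Insert 6 (step 8): P = [1, 3, 6] / [2, 4, 9] / [7] / [8];  Q = [1, 4, 7] / [2, 5, 8] / [3] / [6]
  Insert 5 (step 9): P = [1, 3, 5] / [2, 4, 6] / [7, 9] / [8];  Q = [1, 4, 7] / [2, 5, 8] / [3, 9] / [6]
Final shape: (3, 3, 2, 1).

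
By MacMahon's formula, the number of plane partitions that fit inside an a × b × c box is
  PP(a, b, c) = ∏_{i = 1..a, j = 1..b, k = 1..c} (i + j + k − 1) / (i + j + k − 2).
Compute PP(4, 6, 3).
PP(4, 6, 3) = 457380

Evaluate the triple product over i = 1..4, j = 1..6, k = 1..3. The factors are (2/1) · (3/2) · (4/3) · (3/2) · (4/3) · (5/4) · (4/3) · (5/4) · … (72 factors total). The numerators and denominators telescope so the product is an integer; carrying out the multiplication exactly gives PP(4, 6, 3) = 457380.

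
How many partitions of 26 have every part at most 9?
p(26, parts ≤ 9) = 1549

Use the recurrence p(n, m) = p(n, m−1) + p(n−m, m): either the largest part is < m (count p(n, m−1)) or the largest part is exactly m (remove one copy of m, count p(n−m, m)). With p(0, ·) = 1 this gives p(26, parts ≤ 9) = 1549. (By conjugating Young diagrams, this also counts partitions of 26 into at most 9 parts.)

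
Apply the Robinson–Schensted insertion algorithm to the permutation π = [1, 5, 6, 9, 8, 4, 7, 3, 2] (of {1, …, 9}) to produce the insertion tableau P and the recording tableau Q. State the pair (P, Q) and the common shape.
P = [1, 2, 6, 7] / [3, 8] / [4] / [5] / [9];  Q = [1, 2, 3, 4] / [5, 7] / [6] / [8] / [9];  common shape = (4, 2, 1, 1, 1)

Row-insert the values π_1, π_2, … into P one at a time, bumping the leftmost entry strictly greater than the inserted value down to the next row. The recording tableau Q records, in position (i, j), the step at which that cell was added to P.
  Insert 1 (step 1): P = [1];  Q = [1]
  Insert 5 (step 2): P = [1, 5];  Q = [1, 2]
  Insert 6 (step 3): P = [1, 5, 6];  Q = [1, 2, 3]
  Insert 9 (step 4): P = [1, 5, 6, 9];  Q = [1, 2, 3, 4]
  Insert 8 (step 5): P = [1, 5, 6, 8] / [9];  Q = [1, 2, 3, 4] / [5]
  Insert 4 (step 6): P = [1, 4, 6, 8] / [5] / [9];  Q = [1, 2, 3, 4] / [5] / [6]
  Insert 7 (step 7): P = [1, 4, 6, 7] / [5, 8] / [9];  Q = [1, 2, 3, 4] / [5, 7] / [6]
  Insert 3 (step 8): P = [1, 3, 6, 7] / [4, 8] / [5] / [9];  Q = [1, 2, 3, 4] / [5, 7] / [6] / [8]
  Insert 2 (step 9): P = [1, 2, 6, 7] / [3, 8] / [4] / [5] / [9];  Q = [1, 2, 3, 4] / [5, 7] / [6] / [8] / [9]
Final shape: (4, 2, 1, 1, 1).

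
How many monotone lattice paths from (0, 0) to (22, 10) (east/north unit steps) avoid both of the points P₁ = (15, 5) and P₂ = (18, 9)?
Number of paths = 31512147

Inclusion–exclusion. Total paths: C(32, 22) = 64512240. Through P₁: C(20, 15)·C(12, 7) = 12279168. Through P₂: C(27, 18)·C(5, 4) = 23434125. Since P₁ is strictly southwest of P₂, a monotone path through both must visit P₁ then P₂; paths through both = C(20, 15)·C(7, 3)·C(5, 4) = 2713200. Avoid both = 64512240 − 12279168 − 23434125 + 2713200 = 31512147.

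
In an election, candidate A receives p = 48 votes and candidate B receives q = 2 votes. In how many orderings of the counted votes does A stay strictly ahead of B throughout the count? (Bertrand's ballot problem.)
Strict-lead orderings = 1127

Total orderings of the 50 votes with 48 for A: C(50, 48) = 1225. By the Bertrand ballot formula (Cycle Lemma / reflection principle), the number of orderings in which A is strictly ahead of B throughout is (p − q)/(p + q) · C(p + q, p) = (48 − 2)/(48 + 2) · 1225 = 1127.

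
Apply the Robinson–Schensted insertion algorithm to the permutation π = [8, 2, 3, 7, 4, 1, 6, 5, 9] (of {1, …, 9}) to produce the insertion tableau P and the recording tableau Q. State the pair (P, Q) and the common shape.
P = [1, 3, 4, 5, 9] / [2, 6] / [7] / [8];  Q = [1, 3, 4, 7, 9] / [2, 8] / [5] / [6];  common shape = (5, 2, 1, 1)

Row-insert the values π_1, π_2, … into P one at a time, bumping the leftmost entry strictly greater than the inserted value down to the next row. The recording tableau Q records, in position (i, j), the step at which that cell was added to P.
  Insert 8 (step 1): P = [8];  Q = [1]
  Insert 2 (step 2): P = [2] / [8];  Q = [1] / [2]
  Insert 3 (step 3): P = [2, 3] / [8];  Q = [1, 3] / [2]
  Insert 7 (step 4): P = [2, 3, 7] / [8];  Q = [1, 3, 4] / [2]
  Insert 4 (step 5): P = [2, 3, 4] / [7] / [8];  Q = [1, 3, 4] / [2] / [5]
  Insert 1 (step 6): P = [1, 3, 4] / [2] / [7] / [8];  Q = [1, 3, 4] / [2] / [5] / [6]
  Insert 6 (step 7): P = [1, 3, 4, 6] / [2] / [7] / [8];  Q = [1, 3, 4, 7] / [2] / [5] / [6]
  Insert 5 (step 8): P = [1, 3, 4, 5] / [2, 6] / [7] / [8];  Q = [1, 3, 4, 7] / [2, 8] / [5] / [6]
  Insert 9 (step 9): P = [1, 3, 4, 5, 9] / [2, 6] / [7] / [8];  Q = [1, 3, 4, 7, 9] / [2, 8] / [5] / [6]
Final shape: (5, 2, 1, 1).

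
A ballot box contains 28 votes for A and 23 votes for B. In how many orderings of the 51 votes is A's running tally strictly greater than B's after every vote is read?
Strict-lead orderings = 19293438101000

Total orderings of the 51 votes with 28 for A: C(51, 28) = 196793068630200. By the Bertrand ballot formula (Cycle Lemma / reflection principle), the number of orderings in which A is strictly ahead of B throughout is (p − q)/(p + q) · C(p + q, p) = (28 − 23)/(28 + 23) · 196793068630200 = 19293438101000.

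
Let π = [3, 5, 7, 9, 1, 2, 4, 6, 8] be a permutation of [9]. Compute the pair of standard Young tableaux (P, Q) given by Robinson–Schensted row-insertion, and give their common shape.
P = [1, 2, 4, 6, 8] / [3, 5, 7, 9];  Q = [1, 2, 3, 4, 9] / [5, 6, 7, 8];  common shape = (5, 4)

Row-insert the values π_1, π_2, … into P one at a time, bumping the leftmost entry strictly greater than the inserted value down to the next row. The recording tableau Q records, in position (i, j), the step at which that cell was added to P.
  Insert 3 (step 1): P = [3];  Q = [1]
  Insert 5 (step 2): P = [3, 5];  Q = [1, 2]
  Insert 7 (step 3): P = [3, 5, 7];  Q = [1, 2, 3]
  Insert 9 (step 4): P = [3, 5, 7, 9];  Q = [1, 2, 3, 4]
  Insert 1 (step 5): P = [1, 5, 7, 9] / [3];  Q = [1, 2, 3, 4] / [5]
  Insert 2 (step 6): P = [1, 2, 7, 9] / [3, 5];  Q = [1, 2, 3, 4] / [5, 6]
  Insert 4 (step 7): P = [1, 2, 4, 9] / [3, 5, 7];  Q = [1, 2, 3, 4] / [5, 6, 7]
  Insert 6 (step 8): P = [1, 2, 4, 6] / [3, 5, 7, 9];  Q = [1, 2, 3, 4] / [5, 6, 7, 8]
  Insert 8 (step 9): P = [1, 2, 4, 6, 8] / [3, 5, 7, 9];  Q = [1, 2, 3, 4, 9] / [5, 6, 7, 8]
Final shape: (5, 4).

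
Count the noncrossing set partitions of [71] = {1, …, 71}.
C_71 = 5175569924646105559418940193995065716350

These noncrossing partitions are counted by the Catalan number C_n = (1/(n + 1)) · C(2n, n). For n = 71: C_71 = (1/72) · C(142, 71) = 372641034574519600278163693967644731577200/72 = 5175569924646105559418940193995065716350.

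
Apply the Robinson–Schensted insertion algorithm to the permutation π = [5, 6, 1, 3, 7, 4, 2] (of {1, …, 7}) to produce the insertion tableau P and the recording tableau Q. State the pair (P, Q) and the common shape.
P = [1, 2, 4] / [3, 6, 7] / [5];  Q = [1, 2, 5] / [3, 4, 6] / [7];  common shape = (3, 3, 1)

Row-insert the values π_1, π_2, … into P one at a time, bumping the leftmost entry strictly greater than the inserted value down to the next row. The recording tableau Q records, in position (i, j), the step at which that cell was added to P.
  Insert 5 (step 1): P = [5];  Q = [1]
  Insert 6 (step 2): P = [5, 6];  Q = [1, 2]
  Insert 1 (step 3): P = [1, 6] / [5];  Q = [1, 2] / [3]
  Insert 3 (step 4): P = [1, 3] / [5, 6];  Q = [1, 2] / [3, 4]
  Insert 7 (step 5): P = [1, 3, 7] / [5, 6];  Q = [1, 2, 5] / [3, 4]
  Insert 4 (step 6): P = [1, 3, 4] / [5, 6, 7];  Q = [1, 2, 5] / [3, 4, 6]
  Insert 2 (step 7): P = [1, 2, 4] / [3, 6, 7] / [5];  Q = [1, 2, 5] / [3, 4, 6] / [7]
Final shape: (3, 3, 1).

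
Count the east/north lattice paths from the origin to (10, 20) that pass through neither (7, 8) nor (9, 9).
Number of paths = 26765310

Inclusion–exclusion. Total paths: C(30, 10) = 30045015. Through P₁: C(15, 7)·C(15, 3) = 2927925. Through P₂: C(18, 9)·C(12, 1) = 583440. Since P₁ is strictly southwest of P₂, a monotone path through both must visit P₁ then P₂; paths through both = C(15, 7)·C(3, 2)·C(12, 1) = 231660. Avoid both = 30045015 − 2927925 − 583440 + 231660 = 26765310.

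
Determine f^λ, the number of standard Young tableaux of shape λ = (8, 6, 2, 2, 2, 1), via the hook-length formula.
# SYT of shape (8, 6, 2, 2, 2, 1) = 307676880

Hook-length formula: f^λ = n! / Π hook(c), product over all cells c of the Young diagram. For λ = (8, 6, 2, 2, 2, 1), n = 21 boxes. Hook lengths by row (left-to-right, top-to-bottom): [13, 11, 7, 6, 5, 4, 2, 1]; [10, 8, 4, 3, 2, 1]; [5, 3]; [4, 2]; [3, 1]; [1]. Product of hooks = 166053888000. So f^λ = 21! / 166053888000 = 51090942171709440000 / 166053888000 = 307676880.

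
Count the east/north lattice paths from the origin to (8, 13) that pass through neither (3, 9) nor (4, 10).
Number of paths = 156135

Inclusion–exclusion. Total paths: C(21, 8) = 203490. Through P₁: C(12, 3)·C(9, 5) = 27720. Through P₂: C(14, 4)·C(7, 4) = 35035. Since P₁ is strictly southwest of P₂, a monotone path through both must visit P₁ then P₂; paths through both = C(12, 3)·C(2, 1)·C(7, 4) = 15400. Avoid both = 203490 − 27720 − 35035 + 15400 = 156135.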